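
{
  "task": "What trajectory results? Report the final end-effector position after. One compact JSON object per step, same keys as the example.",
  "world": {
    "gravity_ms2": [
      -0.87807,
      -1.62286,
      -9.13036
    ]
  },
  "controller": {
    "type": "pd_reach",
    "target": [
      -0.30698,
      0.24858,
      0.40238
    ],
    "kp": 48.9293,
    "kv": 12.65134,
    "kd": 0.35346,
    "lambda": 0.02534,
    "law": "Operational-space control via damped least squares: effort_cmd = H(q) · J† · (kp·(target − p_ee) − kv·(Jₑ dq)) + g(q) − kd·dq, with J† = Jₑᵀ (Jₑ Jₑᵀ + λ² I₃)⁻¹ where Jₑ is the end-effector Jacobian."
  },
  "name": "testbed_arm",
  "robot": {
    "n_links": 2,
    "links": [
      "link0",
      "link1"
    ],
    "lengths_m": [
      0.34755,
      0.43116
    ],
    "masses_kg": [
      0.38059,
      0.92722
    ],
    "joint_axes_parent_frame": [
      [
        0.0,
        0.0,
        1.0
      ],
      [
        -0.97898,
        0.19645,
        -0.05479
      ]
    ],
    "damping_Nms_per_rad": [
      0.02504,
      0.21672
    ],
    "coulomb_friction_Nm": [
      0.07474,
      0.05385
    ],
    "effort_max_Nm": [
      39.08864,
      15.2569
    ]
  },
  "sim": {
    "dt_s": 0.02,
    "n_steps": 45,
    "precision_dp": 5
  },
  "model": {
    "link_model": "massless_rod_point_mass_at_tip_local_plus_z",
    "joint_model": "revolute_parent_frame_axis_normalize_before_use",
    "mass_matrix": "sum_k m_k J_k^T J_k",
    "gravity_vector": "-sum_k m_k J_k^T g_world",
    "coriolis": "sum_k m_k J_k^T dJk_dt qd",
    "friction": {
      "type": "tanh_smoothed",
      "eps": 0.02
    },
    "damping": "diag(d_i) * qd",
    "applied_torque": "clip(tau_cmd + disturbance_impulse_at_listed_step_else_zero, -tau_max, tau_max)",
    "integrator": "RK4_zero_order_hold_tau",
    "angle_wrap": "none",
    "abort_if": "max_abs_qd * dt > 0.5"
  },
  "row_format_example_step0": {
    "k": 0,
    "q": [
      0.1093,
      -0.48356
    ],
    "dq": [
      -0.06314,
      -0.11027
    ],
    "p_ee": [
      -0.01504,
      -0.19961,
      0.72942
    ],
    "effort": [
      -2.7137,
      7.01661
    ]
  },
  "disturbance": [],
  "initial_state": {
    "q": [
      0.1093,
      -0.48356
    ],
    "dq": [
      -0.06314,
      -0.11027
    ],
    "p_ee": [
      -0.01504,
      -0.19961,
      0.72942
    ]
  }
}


{"k":1,"q":[0.09324,-0.48042],"dq":[-1.55049,0.41638],"p_ee":[-0.01816,-0.19815,0.73005],"effort":[-1.52127,5.57729]}
{"k":2,"q":[0.05311,-0.46878],"dq":[-2.48181,0.7416],"p_ee":[-0.02557,-0.19283,0.73234],"effort":[-0.83632,4.50087]}
{"k":3,"q":[-0.00292,-0.45221],"dq":[-3.13747,0.91132],"p_ee":[-0.03523,-0.1848,0.7355],"effort":[-0.42172,3.70565]}
{"k":4,"q":[-0.07046,-0.4334],"dq":[-3.62682,0.96582],"p_ee":[-0.04586,-0.1749,0.73897],"effort":[-0.16639,3.10693]}
{"k":5,"q":[-0.1466,-0.41437],"dq":[-3.99063,0.93611],"p_ee":[-0.05668,-0.16381,0.74233],"effort":[-0.01464,2.63994]}
{"k":6,"q":[-0.22897,-0.39655],"dq":[-4.2415,0.84548],"p_ee":[-0.0672,-0.15211,0.74535],"effort":[0.06316,2.26136]}
{"k":7,"q":[-0.31534,-0.38098],"dq":[-4.3839,0.71172],"p_ee":[-0.07714,-0.14027,0.74789],"effort":[0.0847,1.94535]}
{"k":8,"q":[-0.4036,-0.3684],"dq":[-4.42526,0.54863],"p_ee":[-0.08644,-0.12871,0.74987],"effort":[0.06312,1.67891]}
{"k":9,"q":[-0.49184,-0.35926],"dq":[-4.38054,0.36693],"p_ee":[-0.09517,-0.11771,0.75127],"effort":[0.01033,1.4575]}
{"k":10,"q":[-0.57855,-0.35387],"dq":[-4.27116,0.17479],"p_ee":[-0.10352,-0.10744,0.75207],"effort":[-0.06238,1.28092]}
{"k":11,"q":[-0.66265,-0.35237],"dq":[-4.1202,-0.01972],"p_ee":[-0.11172,-0.09796,0.7523],"effort":[-0.14527,1.14533]}
{"k":12,"q":[-0.74351,-0.35464],"dq":[-3.95073,-0.20415],"p_ee":[-0.12,-0.08917,0.75196],"effort":[-0.22872,1.03012]}
{"k":13,"q":[-0.82091,-0.36058],"dq":[-3.77569,-0.388],"p_ee":[-0.12855,-0.08092,0.75107],"effort":[-0.30849,0.96598]}
{"k":14,"q":[-0.89478,-0.37015],"dq":[-3.60033,-0.56754],"p_ee":[-0.13755,-0.07306,0.7496],"effort":[-0.38368,0.94794]}
{"k":15,"q":[-0.96517,-0.38324],"dq":[-3.42826,-0.73946],"p_ee":[-0.14711,-0.06538,0.74753],"effort":[-0.45299,0.97002]}
{"k":16,"q":[-1.03214,-0.39965],"dq":[-3.26114,-0.90115],"p_ee":[-0.15727,-0.05771,0.74483],"effort":[-0.51528,1.02626]}
{"k":17,"q":[-1.09581,-0.41918],"dq":[-3.09938,-1.05052],"p_ee":[-0.16799,-0.04987,0.74149],"effort":[-0.56967,1.11095]}
{"k":18,"q":[-1.15628,-0.44155],"dq":[-2.94278,-1.18599],"p_ee":[-0.1792,-0.04173,0.73748],"effort":[-0.61545,1.2187]}
{"k":19,"q":[-1.21365,-0.46648],"dq":[-2.79106,-1.30638],"p_ee":[-0.19077,-0.03317,0.73278],"effort":[-0.65221,1.34452]}
{"k":20,"q":[-1.26802,-0.49365],"dq":[-2.64407,-1.41094],"p_ee":[-0.20258,-0.02413,0.72739],"effort":[-0.67979,1.4838]}
{"k":21,"q":[-1.31949,-0.52275],"dq":[-2.50183,-1.49927],"p_ee":[-0.21447,-0.01459,0.7213],"effort":[-0.69835,1.63238]}
{"k":22,"q":[-1.36815,-0.55346],"dq":[-2.36451,-1.57133],"p_ee":[-0.22627,-0.00456,0.71454],"effort":[-0.70839,1.78649]}
{"k":23,"q":[-1.41412,-0.58544],"dq":[-2.23234,-1.62738],"p_ee":[-0.23785,0.00591,0.70712],"effort":[-0.71066,1.94281]}
{"k":24,"q":[-1.45748,-0.61839],"dq":[-2.10552,-1.66796],"p_ee":[-0.24905,0.01677,0.6991],"effort":[-0.70619,2.09842]}
{"k":25,"q":[-1.49837,-0.652],"dq":[-1.98424,-1.69386],"p_ee":[-0.25977,0.02793,0.69053],"effort":[-0.69615,2.25085]}
{"k":26,"q":[-1.53688,-0.68599],"dq":[-1.86858,-1.70601],"p_ee":[-0.26991,0.03929,0.68147],"effort":[-0.68178,2.39805]}
{"k":27,"q":[-1.57313,-0.7201],"dq":[-1.75855,-1.70554],"p_ee":[-0.27939,0.05077,0.67199],"effort":[-0.66434,2.53834]}
{"k":28,"q":[-1.60724,-0.75408],"dq":[-1.65408,-1.69364],"p_ee":[-0.28816,0.06226,0.66217],"effort":[-0.64505,2.67047]}
{"k":29,"q":[-1.63931,-0.78773],"dq":[-1.55503,-1.67158],"p_ee":[-0.29618,0.07367,0.6521],"effort":[-0.62499,2.7935]}
{"k":30,"q":[-1.66946,-0.82084],"dq":[-1.46123,-1.64063],"p_ee":[-0.30345,0.08492,0.64184],"effort":[-0.60513,2.90686]}
{"k":31,"q":[-1.69778,-0.85326],"dq":[-1.37244,-1.60209],"p_ee":[-0.30996,0.09592,0.6315],"effort":[-0.58628,3.01023]}
{"k":32,"q":[-1.72437,-0.88484],"dq":[-1.28845,-1.55719],"p_ee":[-0.31573,0.10662,0.62113],"effort":[-0.56906,3.10356]}
{"k":33,"q":[-1.74934,-0.91547],"dq":[-1.20902,-1.50711],"p_ee":[-0.3208,0.11695,0.61081],"effort":[-0.55396,3.18702]}
{"k":34,"q":[-1.77275,-0.94506],"dq":[-1.1339,-1.45297],"p_ee":[-0.32521,0.12688,0.60061],"effort":[-0.54127,3.26094]}
{"k":35,"q":[-1.79471,-0.97354],"dq":[-1.06287,-1.39578],"p_ee":[-0.32899,0.13637,0.59059],"effort":[-0.53119,3.32579]}
{"k":36,"q":[-1.81529,-1.00086],"dq":[-0.99571,-1.33648],"p_ee":[-0.3322,0.1454,0.58079],"effort":[-0.52378,3.38216]}
{"k":37,"q":[-1.83456,-1.02697],"dq":[-0.93224,-1.2759],"p_ee":[-0.33489,0.15396,0.57126],"effort":[-0.51898,3.43067]}
{"k":38,"q":[-1.8526,-1.05187],"dq":[-0.87226,-1.21476],"p_ee":[-0.33711,0.16203,0.56204],"effort":[-0.51669,3.47202]}
{"k":39,"q":[-1.86947,-1.07555],"dq":[-0.8156,-1.15369],"p_ee":[-0.33891,0.16962,0.55314],"effort":[-0.51672,3.5069]}
{"k":40,"q":[-1.88524,-1.09801],"dq":[-0.76211,-1.09324],"p_ee":[-0.34034,0.17675,0.54459],"effort":[-0.51887,3.53599]}
{"k":41,"q":[-1.89998,-1.11927],"dq":[-0.71165,-1.03386],"p_ee":[-0.34146,0.18341,0.53641],"effort":[-0.52289,3.55997]}
{"k":42,"q":[-1.91373,-1.13936],"dq":[-0.66407,-0.9759],"p_ee":[-0.34229,0.18962,0.5286],"effort":[-0.52852,3.57946]}
{"k":43,"q":[-1.92656,-1.15831],"dq":[-0.61925,-0.91966],"p_ee":[-0.34289,0.19541,0.52117],"effort":[-0.53552,3.59505]}
{"k":44,"q":[-1.93852,-1.17616],"dq":[-0.57707,-0.86537],"p_ee":[-0.34328,0.20078,0.51412],"effort":[-0.54364,3.6073]}
{"k":45,"q":[-1.94966,-1.19294],"dq":[-0.5374,-0.81319],"p_ee":[-0.3435,0.20577,0.50744]}
{"summary": "final p_ee position (m): -0.34350 0.20577 0.50744"}


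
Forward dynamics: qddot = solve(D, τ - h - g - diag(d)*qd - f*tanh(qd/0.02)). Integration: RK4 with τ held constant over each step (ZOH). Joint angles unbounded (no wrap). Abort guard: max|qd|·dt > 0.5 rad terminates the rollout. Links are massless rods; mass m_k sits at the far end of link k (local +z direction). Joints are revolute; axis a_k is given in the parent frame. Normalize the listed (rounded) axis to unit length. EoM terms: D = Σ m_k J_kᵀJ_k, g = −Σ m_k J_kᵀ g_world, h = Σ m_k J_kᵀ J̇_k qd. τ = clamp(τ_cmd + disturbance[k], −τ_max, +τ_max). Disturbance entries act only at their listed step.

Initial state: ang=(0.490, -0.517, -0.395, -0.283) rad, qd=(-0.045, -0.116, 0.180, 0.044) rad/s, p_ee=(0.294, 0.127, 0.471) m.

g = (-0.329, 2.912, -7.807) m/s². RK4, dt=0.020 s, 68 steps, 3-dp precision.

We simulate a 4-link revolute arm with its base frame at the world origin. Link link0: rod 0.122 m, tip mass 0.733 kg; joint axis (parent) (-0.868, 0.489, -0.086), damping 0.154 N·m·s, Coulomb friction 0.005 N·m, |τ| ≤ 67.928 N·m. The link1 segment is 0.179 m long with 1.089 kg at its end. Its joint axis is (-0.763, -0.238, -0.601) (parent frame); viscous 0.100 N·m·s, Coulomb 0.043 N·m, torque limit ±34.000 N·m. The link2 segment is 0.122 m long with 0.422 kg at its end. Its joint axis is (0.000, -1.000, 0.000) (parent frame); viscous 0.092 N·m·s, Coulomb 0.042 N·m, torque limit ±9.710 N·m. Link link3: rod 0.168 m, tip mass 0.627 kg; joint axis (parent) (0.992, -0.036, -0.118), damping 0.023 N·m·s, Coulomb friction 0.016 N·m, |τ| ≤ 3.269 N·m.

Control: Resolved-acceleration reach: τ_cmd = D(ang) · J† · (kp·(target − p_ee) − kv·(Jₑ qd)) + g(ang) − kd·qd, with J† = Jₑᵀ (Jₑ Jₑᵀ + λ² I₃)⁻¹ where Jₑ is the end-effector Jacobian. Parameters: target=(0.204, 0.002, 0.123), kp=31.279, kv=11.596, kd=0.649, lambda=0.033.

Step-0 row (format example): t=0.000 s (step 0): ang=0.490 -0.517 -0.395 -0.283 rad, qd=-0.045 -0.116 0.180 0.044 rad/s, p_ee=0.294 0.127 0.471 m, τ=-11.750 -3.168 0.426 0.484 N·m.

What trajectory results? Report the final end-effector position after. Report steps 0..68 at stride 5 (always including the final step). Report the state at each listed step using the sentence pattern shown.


t=0.100 s (step 5): ang=0.355 -0.539 -0.562 -0.369 rad, qd=-1.690 -0.585 -1.737 -0.744 rad/s, p_ee=0.288 0.093 0.466 m, τ=-4.471 -0.504 1.249 0.424 N·m.
t=0.200 s (step 10): ang=0.186 -0.603 -0.730 -0.412 rad, qd=-1.631 -0.704 -1.619 -0.273 rad/s, p_ee=0.277 0.040 0.460 m, τ=-2.449 0.217 1.099 0.048 N·m.
t=0.300 s (step 15): ang=0.033 -0.678 -0.887 -0.427 rad, qd=-1.441 -0.801 -1.544 -0.035 rad/s, p_ee=0.266 -0.001 0.445 m, τ=-1.634 0.558 1.166 -0.084 N·m.
t=0.400 s (step 20): ang=-0.103 -0.762 -1.038 -0.422 rad, qd=-1.276 -0.871 -1.462 0.164 rad/s, p_ee=0.257 -0.029 0.426 m, τ=-1.091 0.777 1.240 -0.182 N·m.
t=0.500 s (step 25): ang=-0.223 -0.848 -1.178 -0.395 rad, qd=-1.135 -0.827 -1.338 0.372 rad/s, p_ee=0.247 -0.045 0.406 m, τ=-0.644 0.913 1.271 -0.289 N·m.
t=0.600 s (step 30): ang=-0.329 -0.921 -1.304 -0.350 rad, qd=-0.982 -0.601 -1.181 0.508 rad/s, p_ee=0.236 -0.052 0.388 m, τ=-0.250 0.978 1.274 -0.352 N·m.
t=0.700 s (step 35): ang=-0.418 -0.964 -1.414 -0.297 rad, qd=-0.799 -0.235 -1.026 0.547 rad/s, p_ee=0.224 -0.054 0.373 m, τ=0.087 0.958 1.277 -0.373 N·m.
t=0.800 s (step 40): ang=-0.488 -0.971 -1.510 -0.243 rad, qd=-0.608 0.023 -0.893 0.535 rad/s, p_ee=0.214 -0.053 0.359 m, τ=0.334 0.922 1.293 -0.389 N·m.
t=0.900 s (step 45): ang=-0.541 -0.962 -1.594 -0.190 rad, qd=-0.444 0.166 -0.797 0.509 rad/s, p_ee=0.206 -0.050 0.344 m, τ=0.507 0.876 1.336 -0.407 N·m.
t=1.000 s (step 50): ang=-0.578 -0.941 -1.669 -0.141 rad, qd=-0.302 0.256 -0.716 0.474 rad/s, p_ee=0.200 -0.045 0.330 m, τ=0.617 0.809 1.384 -0.423 N·m.
t=1.100 s (step 55): ang=-0.602 -0.913 -1.737 -0.096 rad, qd=-0.183 0.288 -0.645 0.437 rad/s, p_ee=0.196 -0.039 0.315 m, τ=0.679 0.758 1.435 -0.434 N·m.
t=1.200 s (step 60): ang=-0.615 -0.884 -1.798 -0.054 rad, qd=-0.086 0.290 -0.579 0.399 rad/s, p_ee=0.194 -0.033 0.300 m, τ=0.706 0.720 1.482 -0.438 N·m.
t=1.300 s (step 65): ang=-0.620 -0.856 -1.853 -0.016 rad, qd=-0.007 0.279 -0.518 0.362 rad/s, p_ee=0.194 -0.027 0.285 m, τ=0.705 0.693 1.522 -0.437 N·m.
t=1.360 s (step 68): ang=-0.619 -0.839 -1.883 0.005 rad, qd=0.031 0.270 -0.483 0.340 rad/s, p_ee=0.193 -0.023 0.277 m.
final p_ee position (m): 0.193 -0.023 0.277


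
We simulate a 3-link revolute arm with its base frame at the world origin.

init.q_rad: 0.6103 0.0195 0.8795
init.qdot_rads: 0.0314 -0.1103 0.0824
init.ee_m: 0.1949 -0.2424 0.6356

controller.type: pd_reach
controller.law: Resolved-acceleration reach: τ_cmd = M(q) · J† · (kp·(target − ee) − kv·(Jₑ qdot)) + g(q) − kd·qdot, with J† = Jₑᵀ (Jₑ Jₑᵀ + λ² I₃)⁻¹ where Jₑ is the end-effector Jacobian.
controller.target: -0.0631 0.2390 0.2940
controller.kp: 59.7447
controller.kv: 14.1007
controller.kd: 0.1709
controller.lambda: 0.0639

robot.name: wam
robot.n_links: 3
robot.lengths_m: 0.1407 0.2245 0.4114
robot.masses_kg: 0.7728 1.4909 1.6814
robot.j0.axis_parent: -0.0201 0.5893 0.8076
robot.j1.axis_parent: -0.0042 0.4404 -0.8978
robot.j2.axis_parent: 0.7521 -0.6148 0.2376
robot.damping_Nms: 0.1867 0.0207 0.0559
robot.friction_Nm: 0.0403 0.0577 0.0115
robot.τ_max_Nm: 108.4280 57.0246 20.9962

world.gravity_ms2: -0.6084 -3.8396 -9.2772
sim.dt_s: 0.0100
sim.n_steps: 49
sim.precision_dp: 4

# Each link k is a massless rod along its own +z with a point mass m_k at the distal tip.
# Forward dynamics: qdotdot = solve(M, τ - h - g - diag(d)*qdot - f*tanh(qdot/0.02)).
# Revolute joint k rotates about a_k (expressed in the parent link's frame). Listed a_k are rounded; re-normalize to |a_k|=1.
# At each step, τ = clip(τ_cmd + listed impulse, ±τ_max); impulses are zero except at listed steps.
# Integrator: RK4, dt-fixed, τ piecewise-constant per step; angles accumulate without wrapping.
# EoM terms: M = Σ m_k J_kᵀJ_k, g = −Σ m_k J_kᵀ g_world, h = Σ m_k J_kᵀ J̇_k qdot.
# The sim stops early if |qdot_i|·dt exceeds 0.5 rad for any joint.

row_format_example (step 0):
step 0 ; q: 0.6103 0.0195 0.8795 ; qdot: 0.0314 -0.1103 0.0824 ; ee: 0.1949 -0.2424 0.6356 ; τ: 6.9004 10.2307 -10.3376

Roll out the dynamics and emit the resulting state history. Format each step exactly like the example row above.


step 1 ; q: 0.6119 0.0317 0.8849 ; qdot: 0.2820 2.5296 0.9889 ; ee: 0.1947 -0.2420 0.6351 ; τ: 6.8287 9.1923 -9.7654
step 2 ; q: 0.6159 0.0681 0.8987 ; qdot: 0.5336 4.7263 1.7749 ; ee: 0.1937 -0.2403 0.6343 ; τ: 6.6513 8.3416 -9.0799
step 3 ; q: 0.6226 0.1245 0.9200 ; qdot: 0.8035 6.5273 2.4867 ; ee: 0.1922 -0.2374 0.6330 ; τ: 6.3332 7.6301 -8.3288
step 4 ; q: 0.6321 0.1972 0.9483 ; qdot: 1.1025 7.9640 3.1565 ; ee: 0.1903 -0.2333 0.6314 ; τ: 5.8346 7.0174 -7.5415
step 5 ; q: 0.6447 0.2825 0.9831 ; qdot: 1.4358 9.0561 3.8042 ; ee: 0.1879 -0.2282 0.6292 ; τ: 5.1275 6.4660 -6.7426
step 6 ; q: 0.6609 0.3771 1.0243 ; qdot: 1.8015 9.8144 4.4345 ; ee: 0.1852 -0.2219 0.6264 ; τ: 4.2125 5.9418 -5.9593
step 7 ; q: 0.6808 0.4776 1.0716 ; qdot: 2.1875 10.2500 5.0348 ; ee: 0.1821 -0.2145 0.6228 ; τ: 3.1339 5.4201 -5.2238
step 8 ; q: 0.7046 0.5809 1.1247 ; qdot: 2.5719 10.3868 5.5773 ; ee: 0.1787 -0.2060 0.6184 ; τ: 1.9782 4.8910 -4.5713
step 9 ; q: 0.7321 0.6843 1.1828 ; qdot: 2.9266 10.2707 6.0288 ; ee: 0.1749 -0.1965 0.6131 ; τ: 0.8522 4.3603 -4.0338
step 10 ; q: 0.7629 0.7856 1.2449 ; qdot: 3.2260 9.9690 6.3630 ; ee: 0.1707 -0.1860 0.6070 ; τ: -0.1516 3.8434 -3.6325
step 11 ; q: 0.7963 0.8832 1.3096 ; qdot: 3.4544 9.5568 6.5708 ; ee: 0.1662 -0.1746 0.6001 ; τ: -0.9800 3.3552 -3.3727
step 12 ; q: 0.8317 0.9764 1.3758 ; qdot: 3.6087 9.1007 6.6598 ; ee: 0.1613 -0.1625 0.5926 ; τ: -1.6215 2.9047 -3.2445
step 13 ; q: 0.8682 1.0651 1.4424 ; qdot: 3.6955 8.6484 6.6491 ; ee: 0.1561 -0.1498 0.5846 ; τ: -2.0933 2.4940 -3.2274
step 14 ; q: 0.9053 1.1494 1.5085 ; qdot: 3.7261 8.2282 6.5608 ; ee: 0.1507 -0.1367 0.5763 ; τ: -2.4255 2.1207 -3.2964
step 15 ; q: 0.9426 1.2297 1.5733 ; qdot: 3.7129 7.8526 6.4157 ; ee: 0.1450 -0.1233 0.5677 ; τ: -2.6499 1.7808 -3.4265
step 16 ; q: 0.9795 1.3066 1.6366 ; qdot: 3.6668 7.5242 6.2305 ; ee: 0.1391 -0.1098 0.5589 ; τ: -2.7945 1.4701 -3.5954
step 17 ; q: 1.0158 1.3803 1.6978 ; qdot: 3.5967 7.2401 6.0179 ; ee: 0.1331 -0.0963 0.5499 ; τ: -2.8815 1.1850 -3.7845
step 18 ; q: 1.0513 1.4514 1.7568 ; qdot: 3.5096 6.9947 5.7875 ; ee: 0.1270 -0.0828 0.5410 ; τ: -2.9278 0.9228 -3.9789
step 19 ; q: 1.0859 1.5203 1.8135 ; qdot: 3.4106 6.7816 5.5458 ; ee: 0.1209 -0.0694 0.5320 ; τ: -2.9457 0.6814 -4.1676
step 20 ; q: 1.1195 1.5871 1.8677 ; qdot: 3.3035 6.5946 5.2976 ; ee: 0.1147 -0.0563 0.5231 ; τ: -2.9439 0.4594 -4.3422
step 21 ; q: 1.1519 1.6522 1.9194 ; qdot: 3.1909 6.4277 5.0464 ; ee: 0.1086 -0.0434 0.5142 ; τ: -2.9284 0.2555 -4.4971
step 22 ; q: 1.1833 1.7157 1.9686 ; qdot: 3.0747 6.2757 4.7945 ; ee: 0.1025 -0.0308 0.5055 ; τ: -2.9035 0.0690 -4.6284
step 23 ; q: 1.2134 1.7777 2.0152 ; qdot: 2.9563 6.1341 4.5438 ; ee: 0.0965 -0.0185 0.4969 ; τ: -2.8718 -0.1008 -4.7342
step 24 ; q: 1.2424 1.8383 2.0594 ; qdot: 2.8363 5.9988 4.2957 ; ee: 0.0906 -0.0065 0.4885 ; τ: -2.8352 -0.2546 -4.8135
step 25 ; q: 1.2701 1.8977 2.1012 ; qdot: 2.7154 5.8668 4.0512 ; ee: 0.0849 0.0050 0.4802 ; τ: -2.7948 -0.3930 -4.8666
step 26 ; q: 1.2967 1.9557 2.1405 ; qdot: 2.5937 5.7351 3.8111 ; ee: 0.0793 0.0162 0.4722 ; τ: -2.7513 -0.5166 -4.8944
step 27 ; q: 1.3220 2.0123 2.1774 ; qdot: 2.4714 5.6017 3.5763 ; ee: 0.0738 0.0270 0.4644 ; τ: -2.7055 -0.6260 -4.8985
step 28 ; q: 1.3461 2.0677 2.2120 ; qdot: 2.3483 5.4648 3.3474 ; ee: 0.0685 0.0374 0.4568 ; τ: -2.6577 -0.7220 -4.8811
step 29 ; q: 1.3690 2.1216 2.2444 ; qdot: 2.2245 5.3233 3.1251 ; ee: 0.0633 0.0474 0.4495 ; τ: -2.6085 -0.8052 -4.8443
step 30 ; q: 1.3906 2.1741 2.2745 ; qdot: 2.0999 5.1764 2.9099 ; ee: 0.0584 0.0570 0.4424 ; τ: -2.5585 -0.8764 -4.7907
step 31 ; q: 1.4110 2.2251 2.3026 ; qdot: 1.9744 5.0238 2.7024 ; ee: 0.0536 0.0662 0.4355 ; τ: -2.5083 -0.9363 -4.7231
step 32 ; q: 1.4301 2.2746 2.3286 ; qdot: 1.8480 4.8656 2.5032 ; ee: 0.0490 0.0750 0.4289 ; τ: -2.4587 -0.9859 -4.6439
step 33 ; q: 1.4479 2.3224 2.3527 ; qdot: 1.7209 4.7022 2.3128 ; ee: 0.0446 0.0835 0.4226 ; τ: -2.4106 -1.0258 -4.5558
step 34 ; q: 1.4645 2.3686 2.3749 ; qdot: 1.5931 4.5344 2.1316 ; ee: 0.0403 0.0916 0.4165 ; τ: -2.3647 -1.0569 -4.4612
step 35 ; q: 1.4798 2.4131 2.3954 ; qdot: 1.4650 4.3630 1.9602 ; ee: 0.0363 0.0993 0.4107 ; τ: -2.3220 -1.0800 -4.3624
step 36 ; q: 1.4938 2.4559 2.4141 ; qdot: 1.3368 4.1892 1.7987 ; ee: 0.0324 0.1066 0.4051 ; τ: -2.2832 -1.0958 -4.2613
step 37 ; q: 1.5065 2.4969 2.4314 ; qdot: 1.2088 4.0142 1.6474 ; ee: 0.0287 0.1136 0.3997 ; τ: -2.2488 -1.1053 -4.1599
step 38 ; q: 1.5180 2.5362 2.4471 ; qdot: 1.0814 3.8394 1.5066 ; ee: 0.0252 0.1203 0.3946 ; τ: -2.2194 -1.1091 -4.0596
step 39 ; q: 1.5282 2.5737 2.4616 ; qdot: 0.9549 3.6659 1.3761 ; ee: 0.0218 0.1267 0.3897 ; τ: -2.1952 -1.1081 -3.9617
step 40 ; q: 1.5371 2.6095 2.4747 ; qdot: 0.8296 3.4949 1.2559 ; ee: 0.0186 0.1328 0.3850 ; τ: -2.1762 -1.1029 -3.8674
step 41 ; q: 1.5448 2.6436 2.4867 ; qdot: 0.7058 3.3275 1.1459 ; ee: 0.0156 0.1385 0.3805 ; τ: -2.1621 -1.0944 -3.7773
step 42 ; q: 1.5512 2.6761 2.4977 ; qdot: 0.5838 3.1646 1.0458 ; ee: 0.0127 0.1440 0.3762 ; τ: -2.1525 -1.0832 -3.6921
step 43 ; q: 1.5565 2.7069 2.5077 ; qdot: 0.4637 3.0069 0.9551 ; ee: 0.0100 0.1492 0.3721 ; τ: -2.1468 -1.0701 -3.6124
step 44 ; q: 1.5605 2.7362 2.5168 ; qdot: 0.3456 2.8551 0.8736 ; ee: 0.0074 0.1541 0.3682 ; τ: -2.1441 -1.0556 -3.5382
step 45 ; q: 1.5634 2.7641 2.5252 ; qdot: 0.2299 2.7095 0.8006 ; ee: 0.0049 0.1588 0.3644 ; τ: -2.1433 -1.0404 -3.4698
step 46 ; q: 1.5651 2.7905 2.5329 ; qdot: 0.1166 2.5705 0.7357 ; ee: 0.0026 0.1633 0.3607 ; τ: -2.1434 -1.0251 -3.4073
step 47 ; q: 1.5657 2.8155 2.5399 ; qdot: 0.0061 2.4384 0.6784 ; ee: 0.0004 0.1675 0.3573 ; τ: -2.1435 -1.0102 -3.3505
step 48 ; q: 1.5653 2.8393 2.5465 ; qdot: -0.0962 2.3159 0.6298 ; ee: -0.0017 0.1714 0.3539 ; τ: -2.1452 -0.9986 -3.2994
step 49 ; q: 1.5638 2.8618 2.5526 ; qdot: -0.1953 2.1999 0.5875 ; ee: -0.0036 0.1752 0.3507


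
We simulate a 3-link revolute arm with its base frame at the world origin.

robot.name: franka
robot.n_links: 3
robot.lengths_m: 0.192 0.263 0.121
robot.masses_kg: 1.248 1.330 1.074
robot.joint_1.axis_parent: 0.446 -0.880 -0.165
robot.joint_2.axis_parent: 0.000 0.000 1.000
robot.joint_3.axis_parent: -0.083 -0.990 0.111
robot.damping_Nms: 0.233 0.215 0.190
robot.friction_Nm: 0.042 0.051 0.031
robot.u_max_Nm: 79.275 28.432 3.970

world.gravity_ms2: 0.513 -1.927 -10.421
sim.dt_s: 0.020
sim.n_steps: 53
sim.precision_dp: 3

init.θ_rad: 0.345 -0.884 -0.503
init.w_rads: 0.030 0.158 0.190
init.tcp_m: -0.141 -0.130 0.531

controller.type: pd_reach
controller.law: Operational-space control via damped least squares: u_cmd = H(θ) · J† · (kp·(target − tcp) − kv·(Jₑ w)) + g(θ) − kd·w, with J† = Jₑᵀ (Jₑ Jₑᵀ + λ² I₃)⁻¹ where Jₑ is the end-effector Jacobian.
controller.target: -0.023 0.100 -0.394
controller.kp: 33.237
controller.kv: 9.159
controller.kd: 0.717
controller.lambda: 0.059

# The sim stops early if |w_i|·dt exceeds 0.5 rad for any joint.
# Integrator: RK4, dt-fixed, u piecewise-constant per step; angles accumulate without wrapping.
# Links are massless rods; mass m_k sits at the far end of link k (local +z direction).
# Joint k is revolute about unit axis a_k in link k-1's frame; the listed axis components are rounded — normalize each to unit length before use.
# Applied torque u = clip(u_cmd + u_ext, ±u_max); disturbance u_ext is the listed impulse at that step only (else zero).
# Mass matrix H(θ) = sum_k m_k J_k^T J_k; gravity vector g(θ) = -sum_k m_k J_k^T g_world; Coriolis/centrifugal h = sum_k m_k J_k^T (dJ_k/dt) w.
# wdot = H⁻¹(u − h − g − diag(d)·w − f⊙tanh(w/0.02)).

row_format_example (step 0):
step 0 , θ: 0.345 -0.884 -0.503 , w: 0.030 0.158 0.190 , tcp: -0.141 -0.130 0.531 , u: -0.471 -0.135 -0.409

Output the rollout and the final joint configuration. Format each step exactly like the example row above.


step 1 , θ: 0.346 -0.895 -0.514 , w: 0.207 0.545 -1.310 , tcp: -0.141 -0.132 0.529 , u: -1.385 -0.366 0.813
step 2 , θ: 0.349 -0.928 -0.537 , w: 0.287 -0.141 -1.214 , tcp: -0.143 -0.135 0.527 , u: -2.632 0.187 0.697
step 3 , θ: 0.357 -0.920 -0.560 , w: 0.364 -0.257 -1.129 , tcp: -0.145 -0.139 0.524 , u: -3.096 0.299 0.585
step 4 , θ: 0.366 -0.909 -0.584 , w: 0.456 0.050 -1.226 , tcp: -0.147 -0.142 0.522 , u: -3.310 0.096 0.622
step 5 , θ: 0.375 -0.915 -0.608 , w: 0.523 0.041 -1.255 , tcp: -0.150 -0.146 0.518 , u: -3.782 0.133 0.606
step 6 , θ: 0.385 -0.920 -0.634 , w: 0.578 -0.009 -1.313 , tcp: -0.154 -0.151 0.514 , u: -4.195 0.197 0.613
step 7 , θ: 0.397 -0.923 -0.660 , w: 0.628 -0.000 -1.366 , tcp: -0.158 -0.155 0.510 , u: -4.499 0.214 0.615
step 8 , θ: 0.410 -0.926 -0.688 , w: 0.670 -0.037 -1.426 , tcp: -0.163 -0.160 0.505 , u: -4.802 0.265 0.621
step 9 , θ: 0.424 -0.925 -0.717 , w: 0.698 -0.205 -1.482 , tcp: -0.167 -0.165 0.500 , u: -5.078 0.410 0.622
step 10 , θ: 0.439 -0.922 -0.748 , w: 0.760 0.127 -1.559 , tcp: -0.172 -0.169 0.494 , u: -5.105 0.181 0.635
step 11 , θ: 0.454 -0.928 -0.779 , w: 0.765 -0.349 -1.599 , tcp: -0.177 -0.175 0.488 , u: -5.622 0.566 0.624
step 12 , θ: 0.470 -0.924 -0.812 , w: 0.854 0.357 -1.694 , tcp: -0.182 -0.180 0.482 , u: -5.445 0.051 0.649
step 13 , θ: 0.487 -0.932 -0.846 , w: 0.805 -0.768 -1.706 , tcp: -0.188 -0.185 0.475 , u: -6.321 0.932 0.615
step 14 , θ: 0.505 -0.925 -0.882 , w: 0.975 0.958 -1.854 , tcp: -0.193 -0.190 0.468 , u: -5.578 -0.365 0.677
step 15 , θ: 0.522 -0.939 -0.918 , w: 0.797 -1.670 -1.789 , tcp: -0.199 -0.195 0.460 , u: -7.339 1.674 0.586
step 16 , θ: 0.542 -0.926 -0.956 , w: 1.140 2.088 -2.054 , tcp: -0.204 -0.200 0.452 , u: -5.411 -1.195 0.733
step 17 , θ: 0.560 -0.946 -0.995 , w: 0.733 -3.088 -1.840 , tcp: -0.211 -0.205 0.442 , u: -8.732 2.826 0.532
step 18 , θ: 0.582 -0.929 -1.036 , w: 1.337 3.562 -2.294 , tcp: -0.216 -0.210 0.433 , u: -5.040 -2.308 0.819
step 19 , θ: 0.600 -0.953 -1.077 , w: 0.646 -4.581 -1.862 , tcp: -0.223 -0.215 0.423 , u: -10.251 4.049 0.455
step 20 , θ: 0.623 -0.938 -1.121 , w: 1.503 4.696 -2.519 , tcp: -0.228 -0.219 0.413 , u: -4.874 -3.180 0.896
step 21 , θ: 0.643 -0.958 -1.164 , w: 0.608 -5.350 -1.877 , tcp: -0.234 -0.224 0.401 , u: -11.377 4.714 0.370
step 22 , θ: 0.666 -0.950 -1.210 , w: 1.563 4.775 -2.654 , tcp: -0.239 -0.227 0.391 , u: -5.357 -3.242 0.907
step 23 , θ: 0.687 -0.964 -1.256 , w: 0.669 -4.956 -1.922 , tcp: -0.245 -0.231 0.379 , u: -11.757 4.452 0.311
step 24 , θ: 0.710 -0.966 -1.302 , w: 1.504 3.760 -2.676 , tcp: -0.250 -0.234 0.367 , u: -6.491 -2.450 0.838
step 25 , θ: 0.732 -0.974 -1.349 , w: 0.801 -3.747 -2.019 , tcp: -0.255 -0.237 0.354 , u: -11.512 3.518 0.297
step 26 , θ: 0.754 -0.982 -1.396 , w: 1.386 2.292 -2.625 , tcp: -0.261 -0.240 0.342 , u: -7.811 -1.301 0.719
step 27 , θ: 0.777 -0.989 -1.443 , w: 0.942 -2.444 -2.137 , tcp: -0.265 -0.242 0.329 , u: -11.010 2.476 0.310
step 28 , θ: 0.800 -0.998 -1.490 , w: 1.290 1.093 -2.548 , tcp: -0.270 -0.243 0.316 , u: -8.772 -0.369 0.589
step 29 , θ: 0.823 -1.005 -1.538 , w: 1.061 -1.483 -2.227 , tcp: -0.274 -0.244 0.303 , u: -10.464 1.683 0.311
step 30 , θ: 0.846 -1.015 -1.585 , w: 1.248 0.285 -2.463 , tcp: -0.279 -0.245 0.289 , u: -9.254 0.247 0.464
step 31 , θ: 0.870 -1.023 -1.632 , w: 1.164 -0.931 -2.262 , tcp: -0.283 -0.245 0.276 , u: -9.955 1.208 0.284
step 32 , θ: 0.895 -1.032 -1.679 , w: 1.281 -0.087 -2.371 , tcp: -0.287 -0.245 0.262 , u: -9.265 0.514 0.345
step 33 , θ: 0.920 -1.040 -1.725 , w: 1.281 -0.650 -2.233 , tcp: -0.291 -0.245 0.248 , u: -9.472 0.953 0.220
step 34 , θ: 0.947 -1.049 -1.770 , w: 1.381 -0.251 -2.260 , tcp: -0.295 -0.244 0.234 , u: -9.052 0.622 0.226
step 35 , θ: 0.975 -1.057 -1.814 , w: 1.435 -0.502 -2.149 , tcp: -0.299 -0.243 0.220 , u: -9.061 0.815 0.129
step 36 , θ: 1.005 -1.064 -1.857 , w: 1.543 -0.298 -2.123 , tcp: -0.304 -0.241 0.205 , u: -8.810 0.648 0.102
step 37 , θ: 1.037 -1.072 -1.899 , w: 1.634 -0.414 -2.018 , tcp: -0.308 -0.240 0.189 , u: -8.799 0.739 0.016
step 38 , θ: 1.071 -1.079 -1.938 , w: 1.754 -0.298 -1.959 , tcp: -0.312 -0.238 0.173 , u: -8.692 0.648 -0.031
step 39 , θ: 1.107 -1.085 -1.977 , w: 1.868 -0.359 -1.849 , tcp: -0.317 -0.235 0.157 , u: -8.744 0.701 -0.115
step 40 , θ: 1.145 -1.092 -2.013 , w: 1.998 -0.284 -1.768 , tcp: -0.321 -0.233 0.139 , u: -8.766 0.647 -0.174
step 41 , θ: 1.187 -1.098 -2.047 , w: 2.121 -0.326 -1.653 , tcp: -0.325 -0.230 0.121 , u: -8.904 0.686 -0.258
step 42 , θ: 1.230 -1.104 -2.080 , w: 2.252 -0.272 -1.560 , tcp: -0.329 -0.227 0.102 , u: -9.029 0.651 -0.324
step 43 , θ: 1.277 -1.110 -2.110 , w: 2.374 -0.308 -1.440 , tcp: -0.333 -0.223 0.083 , u: -9.240 0.686 -0.410
step 44 , θ: 1.325 -1.115 -2.138 , w: 2.498 -0.263 -1.342 , tcp: -0.336 -0.219 0.062 , u: -9.433 0.657 -0.479
step 45 , θ: 1.376 -1.121 -2.164 , w: 2.608 -0.301 -1.221 , tcp: -0.338 -0.215 0.041 , u: -9.688 0.692 -0.565
step 46 , θ: 1.430 -1.127 -2.187 , w: 2.716 -0.256 -1.124 , tcp: -0.340 -0.210 0.019 , u: -9.908 0.661 -0.633
step 47 , θ: 1.485 -1.132 -2.209 , w: 2.806 -0.301 -1.003 , tcp: -0.341 -0.205 -0.003 , u: -10.174 0.699 -0.719
step 48 , θ: 1.542 -1.138 -2.228 , w: 2.891 -0.248 -0.914 , tcp: -0.341 -0.199 -0.026 , u: -10.382 0.659 -0.782
step 49 , θ: 1.600 -1.143 -2.245 , w: 2.955 -0.307 -0.796 , tcp: -0.340 -0.193 -0.048 , u: -10.628 0.705 -0.867
step 50 , θ: 1.660 -1.149 -2.261 , w: 3.013 -0.233 -0.722 , tcp: -0.338 -0.186 -0.072 , u: -10.785 0.647 -0.919
step 51 , θ: 1.720 -1.154 -2.274 , w: 3.045 -0.320 -0.605 , tcp: -0.334 -0.179 -0.095 , u: -10.989 0.710 -1.003
step 52 , θ: 1.782 -1.160 -2.286 , w: 3.075 -0.206 -0.554 , tcp: -0.330 -0.171 -0.117 , u: -11.060 0.618 -1.039
step 53 , θ: 1.843 -1.165 -2.296 , w: 3.072 -0.346 -0.434 , tcp: -0.324 -0.163 -0.140
final θ (rad): 1.843 -1.165 -2.296


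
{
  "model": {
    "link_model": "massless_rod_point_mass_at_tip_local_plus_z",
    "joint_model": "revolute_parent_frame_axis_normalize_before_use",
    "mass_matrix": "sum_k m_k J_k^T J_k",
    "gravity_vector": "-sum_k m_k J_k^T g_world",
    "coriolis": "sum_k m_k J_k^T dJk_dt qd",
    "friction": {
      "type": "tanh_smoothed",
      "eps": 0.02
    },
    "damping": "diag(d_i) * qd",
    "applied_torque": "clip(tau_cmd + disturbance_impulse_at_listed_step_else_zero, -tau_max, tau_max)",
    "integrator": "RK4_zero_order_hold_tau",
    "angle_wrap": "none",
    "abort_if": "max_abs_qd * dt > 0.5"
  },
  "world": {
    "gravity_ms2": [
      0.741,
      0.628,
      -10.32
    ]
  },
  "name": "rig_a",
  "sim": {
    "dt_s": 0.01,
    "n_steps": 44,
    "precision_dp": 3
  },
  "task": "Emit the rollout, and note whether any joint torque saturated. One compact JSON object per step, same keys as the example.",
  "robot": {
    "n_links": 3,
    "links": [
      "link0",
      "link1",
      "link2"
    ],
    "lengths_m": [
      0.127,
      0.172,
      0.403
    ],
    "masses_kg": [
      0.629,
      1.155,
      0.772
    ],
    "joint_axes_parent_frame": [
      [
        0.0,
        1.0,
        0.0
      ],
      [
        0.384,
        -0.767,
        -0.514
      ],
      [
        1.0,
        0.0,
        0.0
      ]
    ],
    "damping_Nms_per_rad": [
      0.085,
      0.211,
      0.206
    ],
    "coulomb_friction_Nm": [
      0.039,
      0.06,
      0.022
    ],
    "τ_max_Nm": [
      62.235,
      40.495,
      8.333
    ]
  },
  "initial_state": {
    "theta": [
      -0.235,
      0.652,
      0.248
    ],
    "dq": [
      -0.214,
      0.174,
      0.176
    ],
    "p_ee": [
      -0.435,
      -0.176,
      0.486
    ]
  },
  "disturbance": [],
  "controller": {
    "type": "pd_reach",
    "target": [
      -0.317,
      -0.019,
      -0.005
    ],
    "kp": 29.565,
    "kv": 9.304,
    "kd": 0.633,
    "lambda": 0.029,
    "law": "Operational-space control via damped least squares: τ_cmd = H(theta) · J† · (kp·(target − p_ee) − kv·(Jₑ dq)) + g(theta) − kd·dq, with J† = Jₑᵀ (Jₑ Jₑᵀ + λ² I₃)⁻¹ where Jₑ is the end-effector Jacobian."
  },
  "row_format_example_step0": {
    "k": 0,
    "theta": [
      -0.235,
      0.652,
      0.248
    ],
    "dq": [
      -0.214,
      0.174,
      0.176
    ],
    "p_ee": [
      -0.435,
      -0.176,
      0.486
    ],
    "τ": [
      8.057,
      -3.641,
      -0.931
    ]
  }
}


{"k":1,"theta":[-0.231,0.662,0.249],"dq":[0.958,1.728,0.049],"p_ee":[-0.436,-0.177,0.483],"\u03c4":[7.189,-4.706,-0.913]}
{"k":2,"theta":[-0.22,0.68,0.25],"dq":[1.202,1.975,0.127],"p_ee":[-0.437,-0.177,0.481],"\u03c4":[6.798,-4.766,-1.032]}
{"k":3,"theta":[-0.208,0.7,0.252],"dq":[1.284,2.001,0.228],"p_ee":[-0.438,-0.178,0.478],"\u03c4":[6.512,-4.665,-1.155]}
{"k":4,"theta":[-0.195,0.72,0.254],"dq":[1.331,1.989,0.321],"p_ee":[-0.439,-0.178,0.475],"\u03c4":[6.265,-4.546,-1.262]}
{"k":5,"theta":[-0.181,0.74,0.258],"dq":[1.368,1.97,0.404],"p_ee":[-0.439,-0.179,0.472],"\u03c4":[6.043,-4.431,-1.354]}
{"k":6,"theta":[-0.167,0.759,0.262],"dq":[1.399,1.951,0.477],"p_ee":[-0.44,-0.18,0.469],"\u03c4":[5.842,-4.325,-1.433]}
{"k":7,"theta":[-0.153,0.779,0.268],"dq":[1.426,1.932,0.542],"p_ee":[-0.44,-0.181,0.466],"\u03c4":[5.658,-4.228,-1.5]}
{"k":8,"theta":[-0.139,0.798,0.273],"dq":[1.449,1.915,0.601],"p_ee":[-0.44,-0.183,0.463],"\u03c4":[5.489,-4.139,-1.559]}
{"k":9,"theta":[-0.124,0.817,0.28],"dq":[1.469,1.898,0.654],"p_ee":[-0.44,-0.184,0.46],"\u03c4":[5.334,-4.058,-1.611]}
{"k":10,"theta":[-0.11,0.836,0.286],"dq":[1.486,1.882,0.701],"p_ee":[-0.439,-0.185,0.458],"\u03c4":[5.19,-3.984,-1.657]}
{"k":11,"theta":[-0.095,0.855,0.294],"dq":[1.5,1.866,0.745],"p_ee":[-0.439,-0.186,0.455],"\u03c4":[5.058,-3.917,-1.698]}
{"k":12,"theta":[-0.08,0.873,0.301],"dq":[1.511,1.851,0.785],"p_ee":[-0.439,-0.187,0.452],"\u03c4":[4.936,-3.856,-1.735]}
{"k":13,"theta":[-0.065,0.892,0.309],"dq":[1.52,1.836,0.821],"p_ee":[-0.438,-0.188,0.449],"\u03c4":[4.822,-3.801,-1.769]}
{"k":14,"theta":[-0.049,0.91,0.318],"dq":[1.527,1.822,0.855],"p_ee":[-0.438,-0.19,0.446],"\u03c4":[4.716,-3.751,-1.801]}
{"k":15,"theta":[-0.034,0.928,0.326],"dq":[1.532,1.807,0.886],"p_ee":[-0.437,-0.191,0.443],"\u03c4":[4.618,-3.706,-1.831]}
{"k":16,"theta":[-0.019,0.946,0.335],"dq":[1.535,1.793,0.916],"p_ee":[-0.436,-0.192,0.44],"\u03c4":[4.526,-3.665,-1.859]}
{"k":17,"theta":[-0.003,0.964,0.345],"dq":[1.536,1.778,0.943],"p_ee":[-0.436,-0.193,0.436],"\u03c4":[4.441,-3.629,-1.886]}
{"k":18,"theta":[0.012,0.982,0.354],"dq":[1.535,1.764,0.968],"p_ee":[-0.435,-0.193,0.433],"\u03c4":[4.361,-3.597,-1.912]}
{"k":19,"theta":[0.027,0.999,0.364],"dq":[1.533,1.749,0.992],"p_ee":[-0.435,-0.194,0.43],"\u03c4":[4.287,-3.568,-1.937]}
{"k":20,"theta":[0.043,1.017,0.374],"dq":[1.529,1.734,1.014],"p_ee":[-0.434,-0.195,0.427],"\u03c4":[4.217,-3.544,-1.962]}
{"k":21,"theta":[0.058,1.034,0.384],"dq":[1.523,1.719,1.034],"p_ee":[-0.433,-0.196,0.423],"\u03c4":[4.153,-3.522,-1.986]}
{"k":22,"theta":[0.073,1.051,0.395],"dq":[1.516,1.703,1.053],"p_ee":[-0.433,-0.196,0.42],"\u03c4":[4.092,-3.504,-2.01]}
{"k":23,"theta":[0.088,1.068,0.405],"dq":[1.508,1.687,1.07],"p_ee":[-0.432,-0.197,0.416],"\u03c4":[4.036,-3.488,-2.034]}
{"k":24,"theta":[0.103,1.085,0.416],"dq":[1.498,1.672,1.086],"p_ee":[-0.432,-0.197,0.413],"\u03c4":[3.983,-3.476,-2.057]}
{"k":25,"theta":[0.118,1.101,0.427],"dq":[1.487,1.655,1.101],"p_ee":[-0.431,-0.197,0.409],"\u03c4":[3.934,-3.466,-2.08]}
{"k":26,"theta":[0.133,1.118,0.438],"dq":[1.475,1.639,1.114],"p_ee":[-0.431,-0.198,0.405],"\u03c4":[3.888,-3.459,-2.103]}
{"k":27,"theta":[0.148,1.134,0.449],"dq":[1.462,1.623,1.126],"p_ee":[-0.43,-0.198,0.402],"\u03c4":[3.845,-3.454,-2.126]}
{"k":28,"theta":[0.162,1.15,0.461],"dq":[1.447,1.606,1.137],"p_ee":[-0.43,-0.198,0.398],"\u03c4":[3.805,-3.451,-2.149]}
{"k":29,"theta":[0.177,1.166,0.472],"dq":[1.432,1.589,1.146],"p_ee":[-0.429,-0.198,0.394],"\u03c4":[3.768,-3.45,-2.171]}
{"k":30,"theta":[0.191,1.182,0.483],"dq":[1.416,1.572,1.154],"p_ee":[-0.429,-0.198,0.39],"\u03c4":[3.733,-3.451,-2.194]}
{"k":31,"theta":[0.205,1.198,0.495],"dq":[1.399,1.555,1.161],"p_ee":[-0.428,-0.198,0.386],"\u03c4":[3.701,-3.454,-2.216]}
{"k":32,"theta":[0.219,1.213,0.507],"dq":[1.381,1.538,1.167],"p_ee":[-0.428,-0.197,0.382],"\u03c4":[3.672,-3.459,-2.238]}
{"k":33,"theta":[0.232,1.228,0.518],"dq":[1.363,1.521,1.171],"p_ee":[-0.428,-0.197,0.378],"\u03c4":[3.644,-3.466,-2.259]}
{"k":34,"theta":[0.246,1.244,0.53],"dq":[1.344,1.503,1.175],"p_ee":[-0.427,-0.197,0.374],"\u03c4":[3.618,-3.474,-2.281]}
{"k":35,"theta":[0.259,1.258,0.542],"dq":[1.325,1.486,1.177],"p_ee":[-0.427,-0.196,0.37],"\u03c4":[3.595,-3.483,-2.302]}
{"k":36,"theta":[0.272,1.273,0.554],"dq":[1.304,1.469,1.178],"p_ee":[-0.427,-0.196,0.366],"\u03c4":[3.573,-3.493,-2.323]}
{"k":37,"theta":[0.285,1.288,0.565],"dq":[1.284,1.452,1.179],"p_ee":[-0.426,-0.195,0.361],"\u03c4":[3.553,-3.505,-2.344]}
{"k":38,"theta":[0.298,1.302,0.577],"dq":[1.263,1.435,1.178],"p_ee":[-0.426,-0.194,0.357],"\u03c4":[3.534,-3.518,-2.364]}
{"k":39,"theta":[0.311,1.317,0.589],"dq":[1.242,1.418,1.176],"p_ee":[-0.426,-0.194,0.353],"\u03c4":[3.517,-3.531,-2.384]}
{"k":40,"theta":[0.323,1.331,0.601],"dq":[1.22,1.401,1.173],"p_ee":[-0.426,-0.193,0.348],"\u03c4":[3.501,-3.546,-2.404]}
{"k":41,"theta":[0.335,1.345,0.612],"dq":[1.199,1.384,1.17],"p_ee":[-0.426,-0.192,0.344],"\u03c4":[3.486,-3.561,-2.423]}
{"k":42,"theta":[0.347,1.358,0.624],"dq":[1.177,1.367,1.165],"p_ee":[-0.425,-0.191,0.339],"\u03c4":[3.473,-3.577,-2.442]}
{"k":43,"theta":[0.359,1.372,0.636],"dq":[1.155,1.351,1.16],"p_ee":[-0.425,-0.19,0.335],"\u03c4":[3.46,-3.593,-2.461]}
{"k":44,"theta":[0.37,1.385,0.647],"dq":[1.133,1.334,1.154],"p_ee":[-0.425,-0.189,0.331]}
{"summary": "any joint saturated: no"}


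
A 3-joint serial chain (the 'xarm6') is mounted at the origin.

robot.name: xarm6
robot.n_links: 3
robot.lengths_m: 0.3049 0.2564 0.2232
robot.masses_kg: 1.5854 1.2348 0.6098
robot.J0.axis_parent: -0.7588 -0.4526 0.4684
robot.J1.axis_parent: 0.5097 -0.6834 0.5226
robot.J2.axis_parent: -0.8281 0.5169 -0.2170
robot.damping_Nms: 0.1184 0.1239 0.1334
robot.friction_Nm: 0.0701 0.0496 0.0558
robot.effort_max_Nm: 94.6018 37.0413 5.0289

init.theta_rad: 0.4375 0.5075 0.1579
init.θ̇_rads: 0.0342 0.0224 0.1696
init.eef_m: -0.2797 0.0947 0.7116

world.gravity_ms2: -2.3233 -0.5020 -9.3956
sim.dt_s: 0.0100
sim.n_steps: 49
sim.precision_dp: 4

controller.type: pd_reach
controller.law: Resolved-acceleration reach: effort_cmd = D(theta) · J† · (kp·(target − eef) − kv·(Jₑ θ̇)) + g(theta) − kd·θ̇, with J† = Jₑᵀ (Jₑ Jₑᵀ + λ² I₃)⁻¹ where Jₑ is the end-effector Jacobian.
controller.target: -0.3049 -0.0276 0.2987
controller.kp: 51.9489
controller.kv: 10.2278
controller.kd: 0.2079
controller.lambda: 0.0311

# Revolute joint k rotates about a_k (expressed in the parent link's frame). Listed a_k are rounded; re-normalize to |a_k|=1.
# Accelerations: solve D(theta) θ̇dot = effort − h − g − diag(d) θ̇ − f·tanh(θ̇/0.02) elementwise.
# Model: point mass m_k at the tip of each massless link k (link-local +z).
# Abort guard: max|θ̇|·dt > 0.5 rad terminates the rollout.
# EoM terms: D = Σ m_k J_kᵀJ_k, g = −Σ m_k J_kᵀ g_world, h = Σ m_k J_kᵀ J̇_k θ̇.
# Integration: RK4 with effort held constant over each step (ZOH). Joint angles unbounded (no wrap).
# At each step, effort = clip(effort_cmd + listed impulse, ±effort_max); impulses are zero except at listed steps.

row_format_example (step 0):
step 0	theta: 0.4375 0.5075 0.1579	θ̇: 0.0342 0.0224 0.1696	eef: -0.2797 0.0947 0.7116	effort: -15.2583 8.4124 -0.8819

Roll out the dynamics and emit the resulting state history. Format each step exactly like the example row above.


step 1	theta: 0.4371 0.5132 0.1687	θ̇: -0.1203 1.0960 1.9542	eef: -0.2802 0.0947 0.7111	effort: -16.0307 7.9647 -1.1359
step 2	theta: 0.4351 0.5286 0.1949	θ̇: -0.2744 1.9801 3.2494	eef: -0.2814 0.0938 0.7099	effort: -16.9987 7.7097 -1.2313
step 3	theta: 0.4315 0.5523 0.2327	θ̇: -0.4412 2.7503 4.2818	eef: -0.2830 0.0915 0.7082	effort: -17.4296 7.3010 -1.2327
step 4	theta: 0.4262 0.5832 0.2797	θ̇: -0.6152 3.4162 5.0969	eef: -0.2847 0.0879 0.7058	effort: -16.8950 6.5400 -1.1608
step 5	theta: 0.4192 0.6201 0.3335	θ̇: -0.7814 3.9585 5.6628	eef: -0.2865 0.0827 0.7028	effort: -15.3958 5.4236 -1.0218
step 6	theta: 0.4107 0.6617 0.3917	θ̇: -0.9245 4.3610 5.9540	eef: -0.2882 0.0760 0.6992	effort: -13.2660 4.0955 -0.8255
step 7	theta: 0.4009 0.7066 0.4514	θ̇: -1.0355 4.6276 5.9910	eef: -0.2896 0.0679 0.6949	effort: -10.9178 2.7308 -0.5905
step 8	theta: 0.3902 0.7537 0.5105	θ̇: -1.1125 4.7791 5.8326	eef: -0.2908 0.0585 0.6902	effort: -8.6549 1.4545 -0.3391
step 9	theta: 0.3788 0.8018 0.5674	θ̇: -1.1584 4.8435 5.5492	eef: -0.2917 0.0481 0.6850	effort: -6.6324 0.3263 -0.0909
step 10	theta: 0.3672 0.8502 0.6212	θ̇: -1.1776 4.8464 5.2016	eef: -0.2924 0.0369 0.6794	effort: -4.8986 -0.6401 0.1404
step 11	theta: 0.3554 0.8984 0.6713	θ̇: -1.1748 4.8082 4.8335	eef: -0.2929 0.0251 0.6735	effort: -3.4443 -1.4543 0.3471
step 12	theta: 0.3438 0.9462 0.7178	θ̇: -1.1537 4.7437 4.4727	eef: -0.2932 0.0130 0.6672	effort: -2.2375 -2.1350 0.5264
step 13	theta: 0.3324 0.9932 0.7608	θ̇: -1.1175 4.6628 4.1344	eef: -0.2935 0.0007 0.6607	effort: -1.2402 -2.7017 0.6782
step 14	theta: 0.3215 1.0394 0.8005	θ̇: -1.0686 4.5722 3.8258	eef: -0.2936 -0.0117 0.6540	effort: -0.4168 -3.1728 0.8044
step 15	theta: 0.3111 1.0846 0.8374	θ̇: -1.0086 4.4766 3.5490	eef: -0.2936 -0.0239 0.6470	effort: 0.2639 -3.5636 0.9075
step 16	theta: 0.3014 1.1289 0.8716	θ̇: -0.9389 4.3787 3.3035	eef: -0.2936 -0.0358 0.6398	effort: 0.8276 -3.8869 0.9902
step 17	theta: 0.2924 1.1721 0.9035	θ̇: -0.8607 4.2806 3.0868	eef: -0.2935 -0.0474 0.6324	effort: 1.2954 -4.1532 1.0552
step 18	theta: 0.2842 1.2145 0.9334	θ̇: -0.7749 4.1834 2.8961	eef: -0.2934 -0.0586 0.6249	effort: 1.6842 -4.3710 1.1051
step 19	theta: 0.2769 1.2558 0.9615	θ̇: -0.6821 4.0881 2.7281	eef: -0.2933 -0.0692 0.6172	effort: 2.0079 -4.5472 1.1420
step 20	theta: 0.2706 1.2962 0.9880	θ̇: -0.5829 3.9949 2.5797	eef: -0.2931 -0.0794 0.6094	effort: 2.2775 -4.6874 1.1681
step 21	theta: 0.2653 1.3357 1.0131	θ̇: -0.4780 3.9041 2.4480	eef: -0.2929 -0.0890 0.6015	effort: 2.5019 -4.7962 1.1848
step 22	theta: 0.2611 1.3743 1.0370	θ̇: -0.3679 3.8158 2.3306	eef: -0.2927 -0.0980 0.5935	effort: 2.6884 -4.8772 1.1936
step 23	theta: 0.2580 1.4120 1.0597	θ̇: -0.2531 3.7298 2.2250	eef: -0.2925 -0.1064 0.5856	effort: 2.8426 -4.9336 1.1958
step 24	theta: 0.2560 1.4489 1.0815	θ̇: -0.1339 3.6461 2.1293	eef: -0.2923 -0.1142 0.5776	effort: 2.9695 -4.9680 1.1921
step 25	theta: 0.2553 1.4849 1.1023	θ̇: -0.0112 3.5642 2.0418	eef: -0.2921 -0.1214 0.5697	effort: 3.0733 -4.9823 1.1836
step 26	theta: 0.2558 1.5202 1.1224	θ̇: 0.1093 3.4803 1.9624	eef: -0.2918 -0.1280 0.5618	effort: 3.1694 -4.9778 1.1705
step 27	theta: 0.2575 1.5546 1.1416	θ̇: 0.2324 3.3978 1.8886	eef: -0.2916 -0.1340 0.5540	effort: 3.2482 -4.9567 1.1536
step 28	theta: 0.2605 1.5881 1.1601	θ̇: 0.3589 3.3174 1.8191	eef: -0.2913 -0.1394 0.5463	effort: 3.3093 -4.9206 1.1336
step 29	theta: 0.2647 1.6209 1.1780	θ̇: 0.4883 3.2389 1.7532	eef: -0.2909 -0.1443 0.5387	effort: 3.3543 -4.8707 1.1107
step 30	theta: 0.2703 1.6529 1.1952	θ̇: 0.6205 3.1622 1.6901	eef: -0.2906 -0.1486 0.5313	effort: 3.3843 -4.8081 1.0851
step 31	theta: 0.2771 1.6842 1.2118	θ̇: 0.7552 3.0872 1.6293	eef: -0.2903 -0.1524 0.5241	effort: 3.4003 -4.7336 1.0571
step 32	theta: 0.2854 1.7147 1.2278	θ̇: 0.8921 3.0138 1.5704	eef: -0.2899 -0.1557 0.5170	effort: 3.4027 -4.6481 1.0268
step 33	theta: 0.2950 1.7445 1.2432	θ̇: 1.0311 2.9421 1.5129	eef: -0.2895 -0.1585 0.5101	effort: 3.3920 -4.5523 0.9944
step 34	theta: 0.3060 1.7735 1.2580	θ̇: 1.1719 2.8719 1.4564	eef: -0.2892 -0.1607 0.5035	effort: 3.3683 -4.4470 0.9599
step 35	theta: 0.3184 1.8019 1.2723	θ̇: 1.3143 2.8034 1.4008	eef: -0.2888 -0.1626 0.4970	effort: 3.3317 -4.3327 0.9234
step 36	theta: 0.3323 1.8296 1.2860	θ̇: 1.4582 2.7365 1.3458	eef: -0.2884 -0.1640 0.4907	effort: 3.2821 -4.2100 0.8849
step 37	theta: 0.3476 1.8567 1.2992	θ̇: 1.6033 2.6714 1.2911	eef: -0.2881 -0.1649 0.4847	effort: 3.2193 -4.0797 0.8446
step 38	theta: 0.3644 1.8831 1.3119	θ̇: 1.7496 2.6080 1.2365	eef: -0.2877 -0.1655 0.4788	effort: 3.1432 -3.9422 0.8023
step 39	theta: 0.3826 1.9089 1.3239	θ̇: 1.8968 2.5465 1.1820	eef: -0.2874 -0.1657 0.4732	effort: 3.0536 -3.7980 0.7581
step 40	theta: 0.4023 1.9340 1.3355	θ̇: 2.0447 2.4869 1.1273	eef: -0.2871 -0.1655 0.4678	effort: 2.9503 -3.6478 0.7119
step 41	theta: 0.4235 1.9586 1.3465	θ̇: 2.1932 2.4293 1.0723	eef: -0.2868 -0.1649 0.4626	effort: 2.8333 -3.4921 0.6638
step 42	theta: 0.4462 1.9826 1.3569	θ̇: 2.3421 2.3737 1.0169	eef: -0.2865 -0.1640 0.4576	effort: 2.7025 -3.3314 0.6138
step 43	theta: 0.4703 2.0061 1.3668	θ̇: 2.4910 2.3202 0.9608	eef: -0.2863 -0.1628 0.4528	effort: 2.5581 -3.1664 0.5619
step 44	theta: 0.4960 2.0291 1.3761	θ̇: 2.6400 2.2689 0.9041	eef: -0.2861 -0.1613 0.4481	effort: 2.4002 -2.9976 0.5080
step 45	theta: 0.5231 2.0515 1.3849	θ̇: 2.7886 2.2199 0.8464	eef: -0.2860 -0.1595 0.4437	effort: 2.2291 -2.8256 0.4522
step 46	theta: 0.5518 2.0735 1.3931	θ̇: 2.9368 2.1732 0.7877	eef: -0.2859 -0.1574 0.4394	effort: 2.0447 -2.6511 0.3945
step 47	theta: 0.5819 2.0950 1.4006	θ̇: 3.0843 2.1287 0.7279	eef: -0.2858 -0.1551 0.4352	effort: 1.8467 -2.4744 0.3349
step 48	theta: 0.6134 2.1161 1.4076	θ̇: 3.2308 2.0866 0.6667	eef: -0.2859 -0.1525 0.4312	effort: 1.6336 -2.2962 0.2735
step 49	theta: 0.6465 2.1368 1.4139	θ̇: 3.3760 2.0469 0.6041	eef: -0.2859 -0.1497 0.4274
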